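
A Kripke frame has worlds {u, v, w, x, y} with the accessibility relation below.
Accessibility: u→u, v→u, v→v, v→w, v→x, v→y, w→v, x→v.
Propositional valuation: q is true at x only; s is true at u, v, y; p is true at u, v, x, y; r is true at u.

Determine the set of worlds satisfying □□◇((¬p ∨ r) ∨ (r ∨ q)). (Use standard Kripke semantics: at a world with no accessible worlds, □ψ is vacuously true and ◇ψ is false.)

u, y

Let φ = □□◇((¬p ∨ r) ∨ (r ∨ q)). Evaluate φ at each world:
  u (successors {u}): φ is true.
  v (successors {u, v, w, x, y}): φ is false.
  w (successors {v}): φ is false.
  x (successors {v}): φ is false.
  y (successors ∅): φ is true.
For instance, at x:
  At x: □□◇((¬p ∨ r) ∨ (r ∨ q)) requires □◇((¬p ∨ r) ∨ (r ∨ q)) at every successor {v}.
    □◇((¬p ∨ r) ∨ (r ∨ q)) fails at v, so □□◇((¬p ∨ r) ∨ (r ∨ q)) is false at x.
      At v: □◇((¬p ∨ r) ∨ (r ∨ q)) requires ◇((¬p ∨ r) ∨ (r ∨ q)) at every successor {u, v, w, x, y}.
        ◇((¬p ∨ r) ∨ (r ∨ q)) fails at w, so □◇((¬p ∨ r) ∨ (r ∨ q)) is false at v.
Satisfying worlds: {u, y}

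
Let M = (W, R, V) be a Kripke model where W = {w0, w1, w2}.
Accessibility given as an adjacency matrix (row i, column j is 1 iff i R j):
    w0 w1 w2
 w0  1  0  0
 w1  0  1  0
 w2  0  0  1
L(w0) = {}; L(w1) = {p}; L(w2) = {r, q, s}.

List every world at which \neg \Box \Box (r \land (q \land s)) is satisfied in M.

w0, w1

Let φ = \neg \Box \Box (r \land (q \land s)). Evaluate φ at each world:
  w0 (successors {w0}): φ is true.
  w1 (successors {w1}): φ is true.
  w2 (successors {w2}): φ is false.
For instance, at w0:
  At w0: \Box \Box (r \land (q \land s)) is false, so \neg \Box \Box (r \land (q \land s)) is true.
    At w0: \Box \Box (r \land (q \land s)) requires \Box (r \land (q \land s)) at every successor {w0}.
      \Box (r \land (q \land s)) fails at w0, so \Box \Box (r \land (q \land s)) is false at w0.
Satisfying worlds: {w0, w1}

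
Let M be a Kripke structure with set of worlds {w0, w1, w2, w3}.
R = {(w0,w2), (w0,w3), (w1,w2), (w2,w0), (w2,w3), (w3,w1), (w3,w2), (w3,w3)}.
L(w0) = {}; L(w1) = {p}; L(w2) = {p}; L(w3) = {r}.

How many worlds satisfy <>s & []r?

Let φ = <>s & []r. Evaluate φ at each world:
  w0 (successors {w2, w3}): φ is false.
  w1 (successors {w2}): φ is false.
  w2 (successors {w0, w3}): φ is false.
  w3 (successors {w1, w2, w3}): φ is false.
For instance, at w2:
  At w2: <>s is false, []r is false, so <>s & []r is false.
    At w2: <>s requires s at some successor in {w0, w3}.
      At w0: s is false.
      At w3: s is false.
    So <>s is false at w2.
    At w2: []r requires r at every successor {w0, w3}.
      r fails at w0, so []r is false at w2.
Satisfying worlds: none.

0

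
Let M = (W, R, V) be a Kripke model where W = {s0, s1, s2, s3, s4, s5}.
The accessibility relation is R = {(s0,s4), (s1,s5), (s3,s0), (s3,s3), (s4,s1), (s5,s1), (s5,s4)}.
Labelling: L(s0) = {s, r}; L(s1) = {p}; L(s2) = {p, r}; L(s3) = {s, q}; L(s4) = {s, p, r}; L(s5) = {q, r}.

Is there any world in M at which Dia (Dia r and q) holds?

Let φ = Dia (Dia r and q). Evaluate φ at each world:
  s0 (successors {s4}): φ is false.
  s1 (successors {s5}): φ is true.
  s2 (successors ∅): φ is false.
  s3 (successors {s0, s3}): φ is true.
  s4 (successors {s1}): φ is false.
  s5 (successors {s1, s4}): φ is false.
Detail at s1 (witness):
  At s1: Dia (Dia r and q) requires Dia r and q at some successor in {s5}.
    Dia r and q holds at s5, so Dia (Dia r and q) is true at s1.
      At s5: Dia r is true, q is true, so Dia r and q is true.

Yes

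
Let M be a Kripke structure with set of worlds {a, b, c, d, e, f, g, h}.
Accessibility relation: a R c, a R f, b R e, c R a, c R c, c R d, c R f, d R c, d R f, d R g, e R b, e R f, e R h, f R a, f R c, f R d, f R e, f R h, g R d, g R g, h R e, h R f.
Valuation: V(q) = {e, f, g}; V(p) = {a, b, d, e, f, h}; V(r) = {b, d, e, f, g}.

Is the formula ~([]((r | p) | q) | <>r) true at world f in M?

No

At f: []((r | p) | q) | <>r is true, so ~([]((r | p) | q) | <>r) is false.
  At f: []((r | p) | q) is false, <>r is true, so []((r | p) | q) | <>r is true.
    At f: []((r | p) | q) requires (r | p) | q at every successor {a, c, d, e, h}.
      (r | p) | q fails at c, so []((r | p) | q) is false at f.
    At f: <>r requires r at some successor in {a, c, d, e, h}.
      r holds at d, so <>r is true at f.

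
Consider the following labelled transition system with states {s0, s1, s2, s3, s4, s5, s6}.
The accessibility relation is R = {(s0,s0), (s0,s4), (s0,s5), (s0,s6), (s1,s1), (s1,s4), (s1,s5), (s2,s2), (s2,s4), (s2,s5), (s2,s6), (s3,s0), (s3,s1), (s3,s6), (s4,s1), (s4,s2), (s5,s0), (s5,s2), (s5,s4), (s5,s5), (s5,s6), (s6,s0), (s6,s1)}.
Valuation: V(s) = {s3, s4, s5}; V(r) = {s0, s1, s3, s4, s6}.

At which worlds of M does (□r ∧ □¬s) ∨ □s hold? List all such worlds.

s3, s6

Let φ = (□r ∧ □¬s) ∨ □s. Evaluate φ at each world:
  s0 (successors {s0, s4, s5, s6}): φ is false.
  s1 (successors {s1, s4, s5}): φ is false.
  s2 (successors {s2, s4, s5, s6}): φ is false.
  s3 (successors {s0, s1, s6}): φ is true.
  s4 (successors {s1, s2}): φ is false.
  s5 (successors {s0, s2, s4, s5, s6}): φ is false.
  s6 (successors {s0, s1}): φ is true.
For instance, at s5:
  At s5: □r ∧ □¬s is false, □s is false, so (□r ∧ □¬s) ∨ □s is false.
    At s5: □r is false, □¬s is false, so □r ∧ □¬s is false.
      At s5: □r requires r at every successor {s0, s2, s4, s5, s6}.
        r fails at s2, so □r is false at s5.
      At s5: □¬s requires ¬s at every successor {s0, s2, s4, s5, s6}.
        ¬s fails at s4, so □¬s is false at s5.
    At s5: □s requires s at every successor {s0, s2, s4, s5, s6}.
      s fails at s0, so □s is false at s5.
Satisfying worlds: {s3, s6}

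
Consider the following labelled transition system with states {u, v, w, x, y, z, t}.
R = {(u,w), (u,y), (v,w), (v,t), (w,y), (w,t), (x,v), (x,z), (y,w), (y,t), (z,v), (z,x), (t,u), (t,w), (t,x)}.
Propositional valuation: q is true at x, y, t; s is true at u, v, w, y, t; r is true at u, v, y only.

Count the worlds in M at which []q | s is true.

5

Let φ = []q | s. Evaluate φ at each world:
  u (successors {w, y}): φ is true.
  v (successors {w, t}): φ is true.
  w (successors {y, t}): φ is true.
  x (successors {v, z}): φ is false.
  y (successors {w, t}): φ is true.
  z (successors {v, x}): φ is false.
  t (successors {u, w, x}): φ is true.
For instance, at y:
  At y: []q is false, s is true, so []q | s is true.
    At y: []q requires q at every successor {w, t}.
      q fails at w, so []q is false at y.
Satisfying worlds: {u, v, w, y, t}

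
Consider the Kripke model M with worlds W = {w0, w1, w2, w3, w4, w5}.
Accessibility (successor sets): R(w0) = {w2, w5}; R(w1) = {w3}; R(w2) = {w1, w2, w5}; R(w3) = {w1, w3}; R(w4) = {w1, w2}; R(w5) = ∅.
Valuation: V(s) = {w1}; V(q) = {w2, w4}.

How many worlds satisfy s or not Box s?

Recall that Box ψ holds at a world iff ψ holds at every accessible world, and Dia ψ holds iff ψ holds at some accessible world.
Let φ = s or not Box s. Evaluate φ at each world:
  w0 (successors {w2, w5}): φ is true.
  w1 (successors {w3}): φ is true.
  w2 (successors {w1, w2, w5}): φ is true.
  w3 (successors {w1, w3}): φ is true.
  w4 (successors {w1, w2}): φ is true.
  w5 (successors ∅): φ is false.
For instance, at w3:
  At w3: s is false, not Box s is true, so s or not Box s is true.
    At w3: Box s is false, so not Box s is true.
      At w3: Box s requires s at every successor {w1, w3}.
        s fails at w3, so Box s is false at w3.
Satisfying worlds: {w0, w1, w2, w3, w4}

5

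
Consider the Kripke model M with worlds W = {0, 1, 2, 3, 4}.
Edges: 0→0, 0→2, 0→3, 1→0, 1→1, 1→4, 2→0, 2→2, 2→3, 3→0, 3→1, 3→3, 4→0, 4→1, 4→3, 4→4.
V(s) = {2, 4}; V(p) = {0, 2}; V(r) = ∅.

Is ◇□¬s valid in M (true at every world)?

No

Recall that □ψ holds at a world iff ψ holds at every accessible world, and ◇ψ holds iff ψ holds at some accessible world.
Let φ = ◇□¬s. Evaluate φ at each world:
  0 (successors {0, 2, 3}): φ is true.
  1 (successors {0, 1, 4}): φ is false.
  2 (successors {0, 2, 3}): φ is true.
  3 (successors {0, 1, 3}): φ is true.
  4 (successors {0, 1, 3, 4}): φ is true.
Detail at 1 (counterexample):
  At 1: ◇□¬s requires □¬s at some successor in {0, 1, 4}.
    At 0: □¬s is false.
    At 1: □¬s is false.
    At 4: □¬s is false.
  So ◇□¬s is false at 1.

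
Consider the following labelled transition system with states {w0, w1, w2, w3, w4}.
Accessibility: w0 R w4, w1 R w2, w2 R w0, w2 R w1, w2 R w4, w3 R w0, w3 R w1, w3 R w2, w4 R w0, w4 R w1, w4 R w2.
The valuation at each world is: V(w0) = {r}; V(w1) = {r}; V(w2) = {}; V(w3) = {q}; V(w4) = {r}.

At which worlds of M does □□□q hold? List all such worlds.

none

Let φ = □□□q. Evaluate φ at each world:
  w0 (successors {w4}): φ is false.
  w1 (successors {w2}): φ is false.
  w2 (successors {w0, w1, w4}): φ is false.
  w3 (successors {w0, w1, w2}): φ is false.
  w4 (successors {w0, w1, w2}): φ is false.
For instance, at w1:
  At w1: □□□q requires □□q at every successor {w2}.
    □□q fails at w2, so □□□q is false at w1.
      At w2: □□q requires □q at every successor {w0, w1, w4}.
        □q fails at w0, so □□q is false at w2.
Satisfying worlds: none.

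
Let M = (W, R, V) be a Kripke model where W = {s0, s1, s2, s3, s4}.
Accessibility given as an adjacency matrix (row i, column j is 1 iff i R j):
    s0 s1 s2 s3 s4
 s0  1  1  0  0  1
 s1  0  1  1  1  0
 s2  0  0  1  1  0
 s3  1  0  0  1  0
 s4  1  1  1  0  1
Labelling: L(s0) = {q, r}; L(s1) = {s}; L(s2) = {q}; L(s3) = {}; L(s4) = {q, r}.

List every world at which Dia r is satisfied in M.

s0, s3, s4

Let φ = Dia r. Evaluate φ at each world:
  s0 (successors {s0, s1, s4}): φ is true.
  s1 (successors {s1, s2, s3}): φ is false.
  s2 (successors {s2, s3}): φ is false.
  s3 (successors {s0, s3}): φ is true.
  s4 (successors {s0, s1, s2, s4}): φ is true.
For instance, at s1:
  At s1: Dia r requires r at some successor in {s1, s2, s3}.
    At s1: r is false.
    At s2: r is false.
    At s3: r is false.
  So Dia r is false at s1.
Satisfying worlds: {s0, s3, s4}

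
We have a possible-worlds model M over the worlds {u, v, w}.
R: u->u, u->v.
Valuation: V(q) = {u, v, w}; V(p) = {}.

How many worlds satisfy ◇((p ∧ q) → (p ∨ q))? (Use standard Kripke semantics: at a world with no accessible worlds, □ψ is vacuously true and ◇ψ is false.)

1

Let φ = ◇((p ∧ q) → (p ∨ q)). Evaluate φ at each world:
  u (successors {u, v}): φ is true.
  v (successors ∅): φ is false.
  w (successors ∅): φ is false.
For instance, at u:
  At u: ◇((p ∧ q) → (p ∨ q)) requires (p ∧ q) → (p ∨ q) at some successor in {u, v}.
    (p ∧ q) → (p ∨ q) holds at u, so ◇((p ∧ q) → (p ∨ q)) is true at u.
Satisfying worlds: {u}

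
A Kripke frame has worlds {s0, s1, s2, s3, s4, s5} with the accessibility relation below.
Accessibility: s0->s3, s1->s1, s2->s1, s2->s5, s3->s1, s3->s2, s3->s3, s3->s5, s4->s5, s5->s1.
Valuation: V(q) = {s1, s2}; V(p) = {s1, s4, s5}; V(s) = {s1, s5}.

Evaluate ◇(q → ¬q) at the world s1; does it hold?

No

Recall that ◇ψ holds at a world iff ψ holds at some accessible world.
At s1: ◇(q → ¬q) requires q → ¬q at some successor in {s1}.
  At s1: q → ¬q is false.
So ◇(q → ¬q) is false at s1.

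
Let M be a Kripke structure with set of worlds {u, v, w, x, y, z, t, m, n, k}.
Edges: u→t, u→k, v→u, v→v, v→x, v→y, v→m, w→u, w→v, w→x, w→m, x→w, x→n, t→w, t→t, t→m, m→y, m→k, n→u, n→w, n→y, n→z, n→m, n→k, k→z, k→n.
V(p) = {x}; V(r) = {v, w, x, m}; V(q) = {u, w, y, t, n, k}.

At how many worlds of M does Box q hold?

Let φ = Box q. Evaluate φ at each world:
  u (successors {t, k}): φ is true.
  v (successors {u, v, x, y, m}): φ is false.
  w (successors {u, v, x, m}): φ is false.
  x (successors {w, n}): φ is true.
  y (successors ∅): φ is true.
  z (successors ∅): φ is true.
  t (successors {w, t, m}): φ is false.
  m (successors {y, k}): φ is true.
  n (successors {u, w, y, z, m, k}): φ is false.
  k (successors {z, n}): φ is false.
For instance, at k:
  At k: Box q requires q at every successor {z, n}.
    q fails at z, so Box q is false at k.
Satisfying worlds: {u, x, y, z, m}

5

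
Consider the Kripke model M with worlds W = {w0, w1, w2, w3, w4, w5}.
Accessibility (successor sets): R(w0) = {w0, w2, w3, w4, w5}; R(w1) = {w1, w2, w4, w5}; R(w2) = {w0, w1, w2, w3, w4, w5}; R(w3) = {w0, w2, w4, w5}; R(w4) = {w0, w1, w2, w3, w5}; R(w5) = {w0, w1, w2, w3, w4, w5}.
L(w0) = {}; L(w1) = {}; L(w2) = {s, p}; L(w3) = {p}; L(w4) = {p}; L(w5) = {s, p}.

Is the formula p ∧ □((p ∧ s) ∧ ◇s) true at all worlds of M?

Recall that □ψ holds at a world iff ψ holds at every accessible world, and ◇ψ holds iff ψ holds at some accessible world.
Let φ = p ∧ □((p ∧ s) ∧ ◇s). Evaluate φ at each world:
  w0 (successors {w0, w2, w3, w4, w5}): φ is false.
  w1 (successors {w1, w2, w4, w5}): φ is false.
  w2 (successors {w0, w1, w2, w3, w4, w5}): φ is false.
  w3 (successors {w0, w2, w4, w5}): φ is false.
  w4 (successors {w0, w1, w2, w3, w5}): φ is false.
  w5 (successors {w0, w1, w2, w3, w4, w5}): φ is false.
Detail at w0 (counterexample):
  At w0: p is false, □((p ∧ s) ∧ ◇s) is false, so p ∧ □((p ∧ s) ∧ ◇s) is false.
    At w0: □((p ∧ s) ∧ ◇s) requires (p ∧ s) ∧ ◇s at every successor {w0, w2, w3, w4, w5}.
      (p ∧ s) ∧ ◇s fails at w0, so □((p ∧ s) ∧ ◇s) is false at w0.

No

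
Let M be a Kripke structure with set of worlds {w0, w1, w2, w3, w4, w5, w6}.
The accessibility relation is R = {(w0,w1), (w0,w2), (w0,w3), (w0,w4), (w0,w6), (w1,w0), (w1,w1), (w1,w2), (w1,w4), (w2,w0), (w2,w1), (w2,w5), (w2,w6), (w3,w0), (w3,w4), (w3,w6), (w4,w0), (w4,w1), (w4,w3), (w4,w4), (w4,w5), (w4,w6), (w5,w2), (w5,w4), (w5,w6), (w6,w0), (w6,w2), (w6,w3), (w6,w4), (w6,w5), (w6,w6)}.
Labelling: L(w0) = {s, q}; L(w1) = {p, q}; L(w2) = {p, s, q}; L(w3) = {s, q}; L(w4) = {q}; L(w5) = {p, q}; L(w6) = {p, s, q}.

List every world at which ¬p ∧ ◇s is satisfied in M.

Let φ = ¬p ∧ ◇s. Evaluate φ at each world:
  w0 (successors {w1, w2, w3, w4, w6}): φ is true.
  w1 (successors {w0, w1, w2, w4}): φ is false.
  w2 (successors {w0, w1, w5, w6}): φ is false.
  w3 (successors {w0, w4, w6}): φ is true.
  w4 (successors {w0, w1, w3, w4, w5, w6}): φ is true.
  w5 (successors {w2, w4, w6}): φ is false.
  w6 (successors {w0, w2, w3, w4, w5, w6}): φ is false.
For instance, at w0:
  At w0: ¬p is true, ◇s is true, so ¬p ∧ ◇s is true.
    At w0: ◇s requires s at some successor in {w1, w2, w3, w4, w6}.
      s holds at w2, so ◇s is true at w0.
Satisfying worlds: {w0, w3, w4}

w0, w3, w4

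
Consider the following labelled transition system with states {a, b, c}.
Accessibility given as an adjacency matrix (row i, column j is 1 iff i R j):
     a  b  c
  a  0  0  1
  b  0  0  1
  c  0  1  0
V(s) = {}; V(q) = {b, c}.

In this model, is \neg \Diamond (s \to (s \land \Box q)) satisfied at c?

At c: \Diamond (s \to (s \land \Box q)) is true, so \neg \Diamond (s \to (s \land \Box q)) is false.
  At c: \Diamond (s \to (s \land \Box q)) requires s \to (s \land \Box q) at some successor in {b}.
    s \to (s \land \Box q) holds at b, so \Diamond (s \to (s \land \Box q)) is true at c.
      At b: s is false, s \land \Box q is false, so s \to (s \land \Box q) is true.

No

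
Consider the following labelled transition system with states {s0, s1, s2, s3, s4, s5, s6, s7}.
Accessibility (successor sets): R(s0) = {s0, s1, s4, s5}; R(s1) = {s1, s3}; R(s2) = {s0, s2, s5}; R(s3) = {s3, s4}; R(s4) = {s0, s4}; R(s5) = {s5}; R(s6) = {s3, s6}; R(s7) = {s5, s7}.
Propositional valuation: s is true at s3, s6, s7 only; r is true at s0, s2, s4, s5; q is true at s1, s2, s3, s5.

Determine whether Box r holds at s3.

At s3: Box r requires r at every successor {s3, s4}.
  r fails at s3, so Box r is false at s3.

No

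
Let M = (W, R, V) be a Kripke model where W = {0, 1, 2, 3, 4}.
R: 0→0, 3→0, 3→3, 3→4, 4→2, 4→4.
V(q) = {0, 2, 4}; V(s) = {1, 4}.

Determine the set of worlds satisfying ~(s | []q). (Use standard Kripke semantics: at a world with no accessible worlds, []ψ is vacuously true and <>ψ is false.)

3

Let φ = ~(s | []q). Evaluate φ at each world:
  0 (successors {0}): φ is false.
  1 (successors ∅): φ is false.
  2 (successors ∅): φ is false.
  3 (successors {0, 3, 4}): φ is true.
  4 (successors {2, 4}): φ is false.
For instance, at 4:
  At 4: s | []q is true, so ~(s | []q) is false.
    At 4: s is true, []q is true, so s | []q is true.
      At 4: []q requires q at every successor {2, 4}.
        At 2: q is true.
        At 4: q is true.
      So []q is true at 4.
Satisfying worlds: {3}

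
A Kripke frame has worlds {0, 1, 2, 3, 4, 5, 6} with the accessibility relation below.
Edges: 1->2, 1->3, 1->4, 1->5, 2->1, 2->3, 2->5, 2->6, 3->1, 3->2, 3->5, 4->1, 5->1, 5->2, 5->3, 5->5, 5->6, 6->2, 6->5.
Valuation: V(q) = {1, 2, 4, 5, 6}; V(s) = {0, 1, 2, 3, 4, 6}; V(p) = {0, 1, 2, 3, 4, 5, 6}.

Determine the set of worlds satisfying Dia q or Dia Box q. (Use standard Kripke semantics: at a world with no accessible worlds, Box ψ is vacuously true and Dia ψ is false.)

Let φ = Dia q or Dia Box q. Evaluate φ at each world:
  0 (successors ∅): φ is false.
  1 (successors {2, 3, 4, 5}): φ is true.
  2 (successors {1, 3, 5, 6}): φ is true.
  3 (successors {1, 2, 5}): φ is true.
  4 (successors {1}): φ is true.
  5 (successors {1, 2, 3, 5, 6}): φ is true.
  6 (successors {2, 5}): φ is true.
For instance, at 4:
  At 4: Dia q is true, Dia Box q is false, so Dia q or Dia Box q is true.
    At 4: Dia q requires q at some successor in {1}.
      q holds at 1, so Dia q is true at 4.
    At 4: Dia Box q requires Box q at some successor in {1}.
      At 1: Box q is false.
    So Dia Box q is false at 4.
Satisfying worlds: {1, 2, 3, 4, 5, 6}

1, 2, 3, 4, 5, 6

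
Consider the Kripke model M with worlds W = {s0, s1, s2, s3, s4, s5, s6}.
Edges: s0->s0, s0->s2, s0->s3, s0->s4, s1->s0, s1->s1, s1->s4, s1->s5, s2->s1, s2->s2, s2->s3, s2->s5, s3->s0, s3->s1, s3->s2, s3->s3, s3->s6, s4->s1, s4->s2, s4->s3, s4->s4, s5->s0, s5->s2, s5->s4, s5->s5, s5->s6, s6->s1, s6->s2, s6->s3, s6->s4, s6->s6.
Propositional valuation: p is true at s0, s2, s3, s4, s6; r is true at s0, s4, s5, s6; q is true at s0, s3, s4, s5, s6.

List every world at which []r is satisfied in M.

Let φ = []r. Evaluate φ at each world:
  s0 (successors {s0, s2, s3, s4}): φ is false.
  s1 (successors {s0, s1, s4, s5}): φ is false.
  s2 (successors {s1, s2, s3, s5}): φ is false.
  s3 (successors {s0, s1, s2, s3, s6}): φ is false.
  s4 (successors {s1, s2, s3, s4}): φ is false.
  s5 (successors {s0, s2, s4, s5, s6}): φ is false.
  s6 (successors {s1, s2, s3, s4, s6}): φ is false.
For instance, at s2:
  At s2: []r requires r at every successor {s1, s2, s3, s5}.
    r fails at s1, so []r is false at s2.
Satisfying worlds: none.

none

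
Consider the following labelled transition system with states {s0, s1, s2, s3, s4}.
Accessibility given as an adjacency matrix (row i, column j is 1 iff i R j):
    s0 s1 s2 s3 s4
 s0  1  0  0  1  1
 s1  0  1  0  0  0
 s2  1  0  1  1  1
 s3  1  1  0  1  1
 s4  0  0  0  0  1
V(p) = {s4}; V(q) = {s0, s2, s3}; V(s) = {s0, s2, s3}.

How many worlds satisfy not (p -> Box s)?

Let φ = not (p -> Box s). Evaluate φ at each world:
  s0 (successors {s0, s3, s4}): φ is false.
  s1 (successors {s1}): φ is false.
  s2 (successors {s0, s2, s3, s4}): φ is false.
  s3 (successors {s0, s1, s3, s4}): φ is false.
  s4 (successors {s4}): φ is true.
For instance, at s1:
  At s1: p -> Box s is true, so not (p -> Box s) is false.
    At s1: p is false, Box s is false, so p -> Box s is true.
      At s1: Box s requires s at every successor {s1}.
        s fails at s1, so Box s is false at s1.
Satisfying worlds: {s4}

1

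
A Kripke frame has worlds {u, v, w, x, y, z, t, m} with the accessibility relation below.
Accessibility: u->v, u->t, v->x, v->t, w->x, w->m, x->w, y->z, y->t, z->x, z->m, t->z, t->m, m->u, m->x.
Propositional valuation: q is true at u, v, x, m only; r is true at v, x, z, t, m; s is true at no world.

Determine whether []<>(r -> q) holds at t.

At t: []<>(r -> q) requires <>(r -> q) at every successor {z, m}.
    At z: <>(r -> q) requires r -> q at some successor in {x, m}.
      r -> q holds at x, so <>(r -> q) is true at z.
    At m: <>(r -> q) requires r -> q at some successor in {u, x}.
      r -> q holds at u, so <>(r -> q) is true at m.
So []<>(r -> q) is true at t.

Yes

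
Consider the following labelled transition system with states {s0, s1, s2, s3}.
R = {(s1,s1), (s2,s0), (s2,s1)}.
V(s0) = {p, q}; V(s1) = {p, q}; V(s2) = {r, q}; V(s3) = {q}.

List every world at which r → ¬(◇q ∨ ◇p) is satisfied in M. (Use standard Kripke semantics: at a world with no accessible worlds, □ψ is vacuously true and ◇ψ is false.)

s0, s1, s3

Recall that ◇ψ holds at a world iff ψ holds at some accessible world.
Let φ = r → ¬(◇q ∨ ◇p). Evaluate φ at each world:
  s0 (successors ∅): φ is true.
  s1 (successors {s1}): φ is true.
  s2 (successors {s0, s1}): φ is false.
  s3 (successors ∅): φ is true.
For instance, at s2:
  At s2: r is true, ¬(◇q ∨ ◇p) is false, so r → ¬(◇q ∨ ◇p) is false.
    At s2: ◇q ∨ ◇p is true, so ¬(◇q ∨ ◇p) is false.
      At s2: ◇q is true, ◇p is true, so ◇q ∨ ◇p is true.
Satisfying worlds: {s0, s1, s3}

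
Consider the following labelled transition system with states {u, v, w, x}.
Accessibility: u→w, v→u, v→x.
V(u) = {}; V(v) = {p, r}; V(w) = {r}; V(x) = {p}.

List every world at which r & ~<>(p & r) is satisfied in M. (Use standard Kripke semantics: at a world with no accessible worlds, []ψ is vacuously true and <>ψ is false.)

v, w

Let φ = r & ~<>(p & r). Evaluate φ at each world:
  u (successors {w}): φ is false.
  v (successors {u, x}): φ is true.
  w (successors ∅): φ is true.
  x (successors ∅): φ is false.
For instance, at v:
  At v: r is true, ~<>(p & r) is true, so r & ~<>(p & r) is true.
    At v: <>(p & r) is false, so ~<>(p & r) is true.
      At v: <>(p & r) requires p & r at some successor in {u, x}.
        At u: p & r is false.
        At x: p & r is false.
      So <>(p & r) is false at v.
Satisfying worlds: {v, w}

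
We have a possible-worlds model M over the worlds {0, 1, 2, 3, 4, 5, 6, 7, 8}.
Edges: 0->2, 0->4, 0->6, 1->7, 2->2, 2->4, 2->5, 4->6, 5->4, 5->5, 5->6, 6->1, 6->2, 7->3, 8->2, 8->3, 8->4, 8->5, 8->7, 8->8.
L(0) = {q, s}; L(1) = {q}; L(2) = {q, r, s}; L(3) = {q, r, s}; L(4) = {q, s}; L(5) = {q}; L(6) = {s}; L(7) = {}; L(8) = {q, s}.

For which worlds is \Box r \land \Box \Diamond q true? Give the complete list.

3

Let φ = \Box r \land \Box \Diamond q. Evaluate φ at each world:
  0 (successors {2, 4, 6}): φ is false.
  1 (successors {7}): φ is false.
  2 (successors {2, 4, 5}): φ is false.
  3 (successors ∅): φ is true.
  4 (successors {6}): φ is false.
  5 (successors {4, 5, 6}): φ is false.
  6 (successors {1, 2}): φ is false.
  7 (successors {3}): φ is false.
  8 (successors {2, 3, 4, 5, 7, 8}): φ is false.
For instance, at 5:
  At 5: \Box r is false, \Box \Diamond q is false, so \Box r \land \Box \Diamond q is false.
    At 5: \Box r requires r at every successor {4, 5, 6}.
      r fails at 4, so \Box r is false at 5.
    At 5: \Box \Diamond q requires \Diamond q at every successor {4, 5, 6}.
      \Diamond q fails at 4, so \Box \Diamond q is false at 5.
Satisfying worlds: {3}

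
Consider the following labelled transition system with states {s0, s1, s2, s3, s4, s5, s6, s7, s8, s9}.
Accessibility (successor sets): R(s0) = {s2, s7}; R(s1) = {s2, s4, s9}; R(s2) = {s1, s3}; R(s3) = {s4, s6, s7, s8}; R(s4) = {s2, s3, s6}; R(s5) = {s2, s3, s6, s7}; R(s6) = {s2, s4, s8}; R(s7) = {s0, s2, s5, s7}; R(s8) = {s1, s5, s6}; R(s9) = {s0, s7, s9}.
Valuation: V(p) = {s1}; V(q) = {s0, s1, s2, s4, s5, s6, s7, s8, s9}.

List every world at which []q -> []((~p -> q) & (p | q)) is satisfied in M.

s0, s1, s2, s3, s4, s5, s6, s7, s8, s9

Let φ = []q -> []((~p -> q) & (p | q)). Evaluate φ at each world:
  s0 (successors {s2, s7}): φ is true.
  s1 (successors {s2, s4, s9}): φ is true.
  s2 (successors {s1, s3}): φ is true.
  s3 (successors {s4, s6, s7, s8}): φ is true.
  s4 (successors {s2, s3, s6}): φ is true.
  s5 (successors {s2, s3, s6, s7}): φ is true.
  s6 (successors {s2, s4, s8}): φ is true.
  s7 (successors {s0, s2, s5, s7}): φ is true.
  s8 (successors {s1, s5, s6}): φ is true.
  s9 (successors {s0, s7, s9}): φ is true.
For instance, at s9:
  At s9: []q is true, []((~p -> q) & (p | q)) is true, so []q -> []((~p -> q) & (p | q)) is true.
    At s9: []q requires q at every successor {s0, s7, s9}.
      At s0: q is true.
      At s7: q is true.
      At s9: q is true.
    So []q is true at s9.
    At s9: []((~p -> q) & (p | q)) requires (~p -> q) & (p | q) at every successor {s0, s7, s9}.
      At s0: (~p -> q) & (p | q) is true.
      At s7: (~p -> q) & (p | q) is true.
      At s9: (~p -> q) & (p | q) is true.
    So []((~p -> q) & (p | q)) is true at s9.
Satisfying worlds: {s0, s1, s2, s3, s4, s5, s6, s7, s8, s9}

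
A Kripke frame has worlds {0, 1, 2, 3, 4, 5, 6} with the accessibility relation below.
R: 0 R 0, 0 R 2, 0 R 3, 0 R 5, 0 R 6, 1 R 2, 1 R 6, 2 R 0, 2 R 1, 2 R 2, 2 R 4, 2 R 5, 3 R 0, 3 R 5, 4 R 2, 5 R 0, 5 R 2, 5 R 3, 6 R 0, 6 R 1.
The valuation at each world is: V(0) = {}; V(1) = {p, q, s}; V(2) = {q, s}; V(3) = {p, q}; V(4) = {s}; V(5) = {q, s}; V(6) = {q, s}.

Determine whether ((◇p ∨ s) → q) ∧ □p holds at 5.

At 5: (◇p ∨ s) → q is true, □p is false, so ((◇p ∨ s) → q) ∧ □p is false.
  At 5: ◇p ∨ s is true, q is true, so (◇p ∨ s) → q is true.
    At 5: ◇p is true, s is true, so ◇p ∨ s is true.
      At 5: ◇p requires p at some successor in {0, 2, 3}.
        p holds at 3, so ◇p is true at 5.
  At 5: □p requires p at every successor {0, 2, 3}.
    p fails at 0, so □p is false at 5.

No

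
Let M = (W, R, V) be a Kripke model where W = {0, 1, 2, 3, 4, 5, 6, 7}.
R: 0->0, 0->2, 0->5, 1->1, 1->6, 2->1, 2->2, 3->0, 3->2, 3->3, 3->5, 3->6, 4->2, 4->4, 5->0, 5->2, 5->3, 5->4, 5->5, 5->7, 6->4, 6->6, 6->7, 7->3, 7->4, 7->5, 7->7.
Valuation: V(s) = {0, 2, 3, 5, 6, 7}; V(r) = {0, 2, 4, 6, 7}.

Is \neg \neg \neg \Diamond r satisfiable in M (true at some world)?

Let φ = \neg \neg \neg \Diamond r. Evaluate φ at each world:
  0 (successors {0, 2, 5}): φ is false.
  1 (successors {1, 6}): φ is false.
  2 (successors {1, 2}): φ is false.
  3 (successors {0, 2, 3, 5, 6}): φ is false.
  4 (successors {2, 4}): φ is false.
  5 (successors {0, 2, 3, 4, 5, 7}): φ is false.
  6 (successors {4, 6, 7}): φ is false.
  7 (successors {3, 4, 5, 7}): φ is false.
For instance, at 5:
  At 5: \neg \neg \Diamond r is true, so \neg \neg \neg \Diamond r is false.
    At 5: \neg \Diamond r is false, so \neg \neg \Diamond r is true.
      At 5: \Diamond r is true, so \neg \Diamond r is false.

No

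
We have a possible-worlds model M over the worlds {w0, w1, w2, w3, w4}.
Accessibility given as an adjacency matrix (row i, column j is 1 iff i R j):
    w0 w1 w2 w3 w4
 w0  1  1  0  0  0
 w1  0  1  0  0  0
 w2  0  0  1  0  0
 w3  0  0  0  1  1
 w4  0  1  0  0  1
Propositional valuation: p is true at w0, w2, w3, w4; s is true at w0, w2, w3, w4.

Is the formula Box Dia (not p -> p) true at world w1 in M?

No

Recall that Box ψ holds at a world iff ψ holds at every accessible world, and Dia ψ holds iff ψ holds at some accessible world.
At w1: Box Dia (not p -> p) requires Dia (not p -> p) at every successor {w1}.
  Dia (not p -> p) fails at w1, so Box Dia (not p -> p) is false at w1.
    At w1: Dia (not p -> p) requires not p -> p at some successor in {w1}.
      At w1: not p -> p is false.
    So Dia (not p -> p) is false at w1.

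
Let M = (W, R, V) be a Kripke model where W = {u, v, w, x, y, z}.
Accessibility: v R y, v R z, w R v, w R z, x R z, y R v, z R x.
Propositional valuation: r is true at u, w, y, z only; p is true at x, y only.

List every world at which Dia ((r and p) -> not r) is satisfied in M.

Let φ = Dia ((r and p) -> not r). Evaluate φ at each world:
  u (successors ∅): φ is false.
  v (successors {y, z}): φ is true.
  w (successors {v, z}): φ is true.
  x (successors {z}): φ is true.
  y (successors {v}): φ is true.
  z (successors {x}): φ is true.
For instance, at v:
  At v: Dia ((r and p) -> not r) requires (r and p) -> not r at some successor in {y, z}.
    (r and p) -> not r holds at z, so Dia ((r and p) -> not r) is true at v.
Satisfying worlds: {v, w, x, y, z}

v, w, x, y, z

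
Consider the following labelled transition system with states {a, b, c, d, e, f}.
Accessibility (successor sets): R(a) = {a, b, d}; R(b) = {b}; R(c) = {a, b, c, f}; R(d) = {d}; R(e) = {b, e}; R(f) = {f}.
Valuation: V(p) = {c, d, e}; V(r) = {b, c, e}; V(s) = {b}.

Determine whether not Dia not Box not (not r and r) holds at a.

At a: Dia not Box not (not r and r) is false, so not Dia not Box not (not r and r) is true.
  At a: Dia not Box not (not r and r) requires not Box not (not r and r) at some successor in {a, b, d}.
    At a: not Box not (not r and r) is false.
    At b: not Box not (not r and r) is false.
    At d: not Box not (not r and r) is false.
  So Dia not Box not (not r and r) is false at a.

Yes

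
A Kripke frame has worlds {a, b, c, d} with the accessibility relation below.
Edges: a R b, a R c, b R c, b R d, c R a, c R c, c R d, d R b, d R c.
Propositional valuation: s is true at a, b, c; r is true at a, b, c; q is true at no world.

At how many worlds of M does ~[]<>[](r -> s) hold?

0

Recall that []ψ holds at a world iff ψ holds at every accessible world, and <>ψ holds iff ψ holds at some accessible world.
Let φ = ~[]<>[](r -> s). Evaluate φ at each world:
  a (successors {b, c}): φ is false.
  b (successors {c, d}): φ is false.
  c (successors {a, c, d}): φ is false.
  d (successors {b, c}): φ is false.
For instance, at d:
  At d: []<>[](r -> s) is true, so ~[]<>[](r -> s) is false.
    At d: []<>[](r -> s) requires <>[](r -> s) at every successor {b, c}.
      At b: <>[](r -> s) is true.
      At c: <>[](r -> s) is true.
    So []<>[](r -> s) is true at d.
Satisfying worlds: none.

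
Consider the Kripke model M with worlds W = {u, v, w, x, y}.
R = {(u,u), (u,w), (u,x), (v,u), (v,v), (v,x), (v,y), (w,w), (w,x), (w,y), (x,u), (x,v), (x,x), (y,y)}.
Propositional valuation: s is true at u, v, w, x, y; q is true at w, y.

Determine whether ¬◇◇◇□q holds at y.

No

At y: ◇◇◇□q is true, so ¬◇◇◇□q is false.
  At y: ◇◇◇□q requires ◇◇□q at some successor in {y}.
    ◇◇□q holds at y, so ◇◇◇□q is true at y.
      At y: ◇◇□q requires ◇□q at some successor in {y}.
        ◇□q holds at y, so ◇◇□q is true at y.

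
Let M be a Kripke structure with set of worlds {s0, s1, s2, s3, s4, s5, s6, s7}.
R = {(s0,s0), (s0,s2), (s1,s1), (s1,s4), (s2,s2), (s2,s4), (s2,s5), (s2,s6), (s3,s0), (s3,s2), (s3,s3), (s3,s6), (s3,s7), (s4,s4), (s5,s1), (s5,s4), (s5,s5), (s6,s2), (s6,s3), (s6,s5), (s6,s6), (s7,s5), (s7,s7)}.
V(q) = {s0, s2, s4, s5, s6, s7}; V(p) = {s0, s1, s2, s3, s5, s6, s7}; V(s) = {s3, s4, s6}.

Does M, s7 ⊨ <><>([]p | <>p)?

At s7: <><>([]p | <>p) requires <>([]p | <>p) at some successor in {s5, s7}.
  <>([]p | <>p) holds at s5, so <><>([]p | <>p) is true at s7.
    At s5: <>([]p | <>p) requires []p | <>p at some successor in {s1, s4, s5}.
      []p | <>p holds at s1, so <>([]p | <>p) is true at s5.

Yes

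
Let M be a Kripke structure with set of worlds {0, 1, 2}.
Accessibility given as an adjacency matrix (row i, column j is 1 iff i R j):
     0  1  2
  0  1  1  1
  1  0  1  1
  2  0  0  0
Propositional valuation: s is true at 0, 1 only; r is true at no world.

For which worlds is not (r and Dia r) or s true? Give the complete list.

0, 1, 2

Recall that Dia ψ holds at a world iff ψ holds at some accessible world.
Let φ = not (r and Dia r) or s. Evaluate φ at each world:
  0 (successors {0, 1, 2}): φ is true.
  1 (successors {1, 2}): φ is true.
  2 (successors ∅): φ is true.
For instance, at 0:
  At 0: not (r and Dia r) is true, s is true, so not (r and Dia r) or s is true.
    At 0: r and Dia r is false, so not (r and Dia r) is true.
      At 0: r is false, Dia r is false, so r and Dia r is false.
Satisfying worlds: {0, 1, 2}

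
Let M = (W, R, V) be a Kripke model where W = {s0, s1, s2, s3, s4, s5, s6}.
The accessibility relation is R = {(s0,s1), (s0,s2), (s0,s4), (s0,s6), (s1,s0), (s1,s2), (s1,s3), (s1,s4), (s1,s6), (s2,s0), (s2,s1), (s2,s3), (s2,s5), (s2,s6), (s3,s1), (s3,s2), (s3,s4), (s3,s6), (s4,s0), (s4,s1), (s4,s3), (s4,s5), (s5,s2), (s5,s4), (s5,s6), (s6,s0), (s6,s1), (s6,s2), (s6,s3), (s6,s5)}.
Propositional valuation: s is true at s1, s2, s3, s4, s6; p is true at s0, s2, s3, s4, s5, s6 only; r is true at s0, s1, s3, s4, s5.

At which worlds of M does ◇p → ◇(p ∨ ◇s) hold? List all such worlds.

s0, s1, s2, s3, s4, s5, s6

Let φ = ◇p → ◇(p ∨ ◇s). Evaluate φ at each world:
  s0 (successors {s1, s2, s4, s6}): φ is true.
  s1 (successors {s0, s2, s3, s4, s6}): φ is true.
  s2 (successors {s0, s1, s3, s5, s6}): φ is true.
  s3 (successors {s1, s2, s4, s6}): φ is true.
  s4 (successors {s0, s1, s3, s5}): φ is true.
  s5 (successors {s2, s4, s6}): φ is true.
  s6 (successors {s0, s1, s2, s3, s5}): φ is true.
For instance, at s5:
  At s5: ◇p is true, ◇(p ∨ ◇s) is true, so ◇p → ◇(p ∨ ◇s) is true.
    At s5: ◇p requires p at some successor in {s2, s4, s6}.
      p holds at s2, so ◇p is true at s5.
    At s5: ◇(p ∨ ◇s) requires p ∨ ◇s at some successor in {s2, s4, s6}.
      p ∨ ◇s holds at s2, so ◇(p ∨ ◇s) is true at s5.
Satisfying worlds: {s0, s1, s2, s3, s4, s5, s6}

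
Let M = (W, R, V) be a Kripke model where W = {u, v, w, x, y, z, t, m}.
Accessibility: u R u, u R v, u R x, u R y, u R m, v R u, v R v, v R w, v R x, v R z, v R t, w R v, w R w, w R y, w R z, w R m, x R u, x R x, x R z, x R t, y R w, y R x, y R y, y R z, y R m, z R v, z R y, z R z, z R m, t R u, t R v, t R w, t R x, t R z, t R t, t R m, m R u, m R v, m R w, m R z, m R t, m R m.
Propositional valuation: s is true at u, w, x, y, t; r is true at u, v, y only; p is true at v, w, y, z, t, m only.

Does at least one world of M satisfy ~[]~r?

Yes

Recall that []ψ holds at a world iff ψ holds at every accessible world, and <>ψ holds iff ψ holds at some accessible world.
Let φ = ~[]~r. Evaluate φ at each world:
  u (successors {u, v, x, y, m}): φ is true.
  v (successors {u, v, w, x, z, t}): φ is true.
  w (successors {v, w, y, z, m}): φ is true.
  x (successors {u, x, z, t}): φ is true.
  y (successors {w, x, y, z, m}): φ is true.
  z (successors {v, y, z, m}): φ is true.
  t (successors {u, v, w, x, z, t, m}): φ is true.
  m (successors {u, v, w, z, t, m}): φ is true.
Detail at u (witness):
  At u: []~r is false, so ~[]~r is true.
    At u: []~r requires ~r at every successor {u, v, x, y, m}.
      ~r fails at u, so []~r is false at u.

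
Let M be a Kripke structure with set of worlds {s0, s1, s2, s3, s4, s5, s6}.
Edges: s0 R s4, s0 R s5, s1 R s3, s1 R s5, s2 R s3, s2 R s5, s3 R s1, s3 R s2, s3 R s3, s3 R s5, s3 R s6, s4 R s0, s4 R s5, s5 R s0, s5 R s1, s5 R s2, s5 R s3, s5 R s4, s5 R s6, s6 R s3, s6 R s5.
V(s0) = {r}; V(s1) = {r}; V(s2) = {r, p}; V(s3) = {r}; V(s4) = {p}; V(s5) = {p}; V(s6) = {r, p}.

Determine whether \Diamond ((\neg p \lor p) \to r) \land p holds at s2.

Yes

At s2: \Diamond ((\neg p \lor p) \to r) is true, p is true, so \Diamond ((\neg p \lor p) \to r) \land p is true.
  At s2: \Diamond ((\neg p \lor p) \to r) requires (\neg p \lor p) \to r at some successor in {s3, s5}.
    (\neg p \lor p) \to r holds at s3, so \Diamond ((\neg p \lor p) \to r) is true at s2.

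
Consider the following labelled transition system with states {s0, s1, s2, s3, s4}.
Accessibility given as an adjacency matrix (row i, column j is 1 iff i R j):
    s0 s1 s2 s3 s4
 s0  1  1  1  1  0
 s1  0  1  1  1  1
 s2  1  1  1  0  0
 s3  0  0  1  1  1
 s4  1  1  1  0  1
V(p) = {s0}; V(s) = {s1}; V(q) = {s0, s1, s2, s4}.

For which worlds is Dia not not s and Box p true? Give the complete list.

Recall that Box ψ holds at a world iff ψ holds at every accessible world, and Dia ψ holds iff ψ holds at some accessible world.
Let φ = Dia not not s and Box p. Evaluate φ at each world:
  s0 (successors {s0, s1, s2, s3}): φ is false.
  s1 (successors {s1, s2, s3, s4}): φ is false.
  s2 (successors {s0, s1, s2}): φ is false.
  s3 (successors {s2, s3, s4}): φ is false.
  s4 (successors {s0, s1, s2, s4}): φ is false.
For instance, at s3:
  At s3: Dia not not s is false, Box p is false, so Dia not not s and Box p is false.
    At s3: Dia not not s requires not not s at some successor in {s2, s3, s4}.
      At s2: not not s is false.
      At s3: not not s is false.
      At s4: not not s is false.
    So Dia not not s is false at s3.
    At s3: Box p requires p at every successor {s2, s3, s4}.
      p fails at s2, so Box p is false at s3.
Satisfying worlds: none.

none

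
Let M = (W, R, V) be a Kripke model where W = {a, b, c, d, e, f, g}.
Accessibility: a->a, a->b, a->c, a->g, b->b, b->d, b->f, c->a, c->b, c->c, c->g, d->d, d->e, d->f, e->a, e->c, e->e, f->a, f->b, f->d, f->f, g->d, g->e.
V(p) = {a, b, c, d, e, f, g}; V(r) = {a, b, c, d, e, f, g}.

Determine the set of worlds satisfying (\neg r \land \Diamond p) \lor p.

Let φ = (\neg r \land \Diamond p) \lor p. Evaluate φ at each world:
  a (successors {a, b, c, g}): φ is true.
  b (successors {b, d, f}): φ is true.
  c (successors {a, b, c, g}): φ is true.
  d (successors {d, e, f}): φ is true.
  e (successors {a, c, e}): φ is true.
  f (successors {a, b, d, f}): φ is true.
  g (successors {d, e}): φ is true.
For instance, at b:
  At b: \neg r \land \Diamond p is false, p is true, so (\neg r \land \Diamond p) \lor p is true.
    At b: \neg r is false, \Diamond p is true, so \neg r \land \Diamond p is false.
      At b: \Diamond p requires p at some successor in {b, d, f}.
        p holds at b, so \Diamond p is true at b.
Satisfying worlds: {a, b, c, d, e, f, g}

a, b, c, d, e, f, g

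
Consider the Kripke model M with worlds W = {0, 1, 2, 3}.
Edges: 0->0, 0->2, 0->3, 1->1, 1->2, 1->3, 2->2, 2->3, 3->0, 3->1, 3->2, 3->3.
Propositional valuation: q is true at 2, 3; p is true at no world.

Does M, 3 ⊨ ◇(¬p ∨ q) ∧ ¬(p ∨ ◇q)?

Recall that ◇ψ holds at a world iff ψ holds at some accessible world.
At 3: ◇(¬p ∨ q) is true, ¬(p ∨ ◇q) is false, so ◇(¬p ∨ q) ∧ ¬(p ∨ ◇q) is false.
  At 3: ◇(¬p ∨ q) requires ¬p ∨ q at some successor in {0, 1, 2, 3}.
    ¬p ∨ q holds at 0, so ◇(¬p ∨ q) is true at 3.
  At 3: p ∨ ◇q is true, so ¬(p ∨ ◇q) is false.
    At 3: p is false, ◇q is true, so p ∨ ◇q is true.
      At 3: ◇q requires q at some successor in {0, 1, 2, 3}.
        q holds at 2, so ◇q is true at 3.

No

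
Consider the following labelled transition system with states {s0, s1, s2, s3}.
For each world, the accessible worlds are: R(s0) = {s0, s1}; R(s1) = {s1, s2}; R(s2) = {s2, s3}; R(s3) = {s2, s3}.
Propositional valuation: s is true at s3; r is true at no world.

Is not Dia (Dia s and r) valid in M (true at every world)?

Let φ = not Dia (Dia s and r). Evaluate φ at each world:
  s0 (successors {s0, s1}): φ is true.
  s1 (successors {s1, s2}): φ is true.
  s2 (successors {s2, s3}): φ is true.
  s3 (successors {s2, s3}): φ is true.
For instance, at s2:
  At s2: Dia (Dia s and r) is false, so not Dia (Dia s and r) is true.
    At s2: Dia (Dia s and r) requires Dia s and r at some successor in {s2, s3}.
      At s2: Dia s and r is false.
      At s3: Dia s and r is false.
    So Dia (Dia s and r) is false at s2.

Yes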